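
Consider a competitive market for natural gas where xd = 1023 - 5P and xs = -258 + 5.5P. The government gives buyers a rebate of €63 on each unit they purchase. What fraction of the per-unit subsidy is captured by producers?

Pre-subsidy: 1023 - 5P = -258 + 5.5P gives P* = 122, x* = 413.
With the rebate, buyers effectively pay Pb = Ps − 63, where Ps is the price sellers receive.
Demand in terms of Ps becomes xd = 1023 − 5(Ps − 63) = 1338 - 5Ps. Setting this equal to supply: 1338 - 5Ps = -258 + 5.5Ps, so Ps = 152.
Buyers pay Pb = 152 − 63 = 89; x' = -258 + 5.5·152 = 578.
Buyers' price falls by P* − Pb = 122 − 89 = 33; sellers' price rises by Ps − P* = 152 − 122 = 30.
So producers capture 30/63 = 10/21 of each unit of subsidy.

Producer share = 10/21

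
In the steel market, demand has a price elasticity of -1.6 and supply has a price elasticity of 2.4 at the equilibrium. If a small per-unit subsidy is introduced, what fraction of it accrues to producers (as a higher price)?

For a small subsidy around the equilibrium, the benefit split depends on the relative slopes, which at a point are proportional to the elasticities.
Buyer share = εs/(εs + |εd|) = 2.4/(2.4 + 1.6) = 0.6; seller share = |εd|/(εs + |εd|) = 0.4.
So producers capture 0.4 of the subsidy.

Producer share = 0.4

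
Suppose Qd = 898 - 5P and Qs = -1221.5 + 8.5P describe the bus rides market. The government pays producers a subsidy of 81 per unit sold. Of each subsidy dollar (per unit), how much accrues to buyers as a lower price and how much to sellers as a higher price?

Pre-subsidy: 898 - 5P = -1221.5 + 8.5P gives P* = 157, Q* = 113.
With the subsidy, sellers receive Ps = Pb + 81 for each unit, where Pb is the price buyers pay.
Supply in terms of Pb becomes Qs = -1221.5 + 8.5(Pb + 81) = -533 + 8.5Pb. Setting this equal to demand: 898 - 5Pb = -533 + 8.5Pb, so Pb = 106.
Sellers receive Ps = 106 + 81 = 187; Q' = 898 − 5·106 = 368.
Buyers' price falls by P* − Pb = 157 − 106 = 51; sellers' price rises by Ps − P* = 187 − 157 = 30.

Buyers gain 51 per unit; sellers gain 30 per unit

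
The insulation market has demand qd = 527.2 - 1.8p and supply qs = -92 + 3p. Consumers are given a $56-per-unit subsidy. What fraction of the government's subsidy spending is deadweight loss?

Pre-subsidy: 527.2 - 1.8p = -92 + 3p gives p* = 129, q* = 295.
With the rebate, buyers effectively pay pb = ps − 56, where ps is the price sellers receive.
Demand in terms of ps becomes qd = 527.2 − 1.8(ps − 56) = 628 - 1.8ps. Setting this equal to supply: 628 - 1.8ps = -92 + 3ps, so ps = 150.
Buyers pay pb = 150 − 56 = 94; q' = -92 + 3·150 = 358.
ΔCS = ½(295 + 358)(129 − 94) = 11427.5; ΔPS = ½(295 + 358)(150 − 129) = 6856.5.
Government spending = 56 × 358 = 20048.
DWL = ½ × 56 × (358 − 295) = 1764; fraction = 1764 / 20048 = 63/716.

DWL / government spending = 63/716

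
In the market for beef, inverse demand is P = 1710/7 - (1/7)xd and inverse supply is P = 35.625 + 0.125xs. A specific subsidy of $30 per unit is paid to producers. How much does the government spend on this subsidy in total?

Pre-subsidy: 1710/7 - (1/7)x = 35.625 + 0.125x gives x* = 779 and P* = 133.
With the subsidy, sellers receive Ps = Pb + 30 for each unit, where Pb is the price buyers pay.
On the curves, Pb = 1710/7 - (1/7)x and Ps = 35.625 + 0.125x; the wedge Ps − Pb = 30 gives 35.625 + 0.125x − (1710/7 - (1/7)x) = 30, so x' = 891.
Then Pb = 1710/7 − (1/7)·891 = 117 and Ps = 35.625 + 0.125·891 = 147.
Government outlay = subsidy × quantity = 30 × 891 = 26730.

Government cost = $26730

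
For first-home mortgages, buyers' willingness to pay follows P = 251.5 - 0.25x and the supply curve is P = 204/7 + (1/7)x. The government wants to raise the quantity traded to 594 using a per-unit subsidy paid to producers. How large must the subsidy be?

Required subsidy s = 11 per unit

At x = 594, from the demand curve buyers pay Pb = 251.5 − 0.25·594 = 103; from the supply curve sellers need Ps = 204/7 + (1/7)·594 = 114.
The subsidy must fill the gap: s = Ps − Pb = 114 − 103 = 11.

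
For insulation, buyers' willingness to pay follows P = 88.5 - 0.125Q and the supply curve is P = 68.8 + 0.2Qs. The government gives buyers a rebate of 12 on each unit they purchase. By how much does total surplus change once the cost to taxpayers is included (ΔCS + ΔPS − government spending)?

Net change in total surplus = -2880/13

Pre-subsidy: 88.5 - 0.125Q = 68.8 + 0.2Q gives Q* = 788/13 and P* = 1052/13.
With the rebate, buyers effectively pay Pb = Ps − 12, where Ps is the price sellers receive.
On the curves, Pb = 88.5 - 0.125Q and Ps = 68.8 + 0.2Q; the wedge Ps − Pb = 12 gives 68.8 + 0.2Q − (88.5 - 0.125Q) = 12, so Q' = 1268/13.
Then Pb = 88.5 − 0.125·(1268/13) = 992/13 and Ps = 68.8 + 0.2·(1268/13) = 1148/13.
ΔCS = ½(788/13 + 1268/13)(1052/13 − 992/13) = 61680/169; ΔPS = ½(788/13 + 1268/13)(1148/13 − 1052/13) = 98688/169.
Government spending = 12 × 1268/13 = 15216/13.
Net change = 61680/169 + 98688/169 − 15216/13 = -2880/13. The loss equals the DWL triangle ½·12·480/13.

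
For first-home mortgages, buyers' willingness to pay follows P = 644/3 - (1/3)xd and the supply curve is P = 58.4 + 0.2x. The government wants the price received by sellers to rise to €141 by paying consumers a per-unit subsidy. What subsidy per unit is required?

Required subsidy s = €64 per unit

At a seller price of 141, quantity supplied is -292 + 5·141 = 413.
Buyers absorb 413 only when they pay Pb = 644/3 − (1/3)·413 = 77.
s = Ps − Pb = 141 − 77 = 64.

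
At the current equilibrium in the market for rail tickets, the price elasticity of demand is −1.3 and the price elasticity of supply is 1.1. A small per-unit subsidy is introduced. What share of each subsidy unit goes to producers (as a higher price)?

For a small subsidy around the equilibrium, the benefit split depends on the relative slopes, which at a point are proportional to the elasticities.
Buyer share = εs/(εs + |εd|) = 1.1/(1.1 + 1.3) = 11/24; seller share = |εd|/(εs + |εd|) = 13/24.
So producers capture 13/24 of the subsidy.

Producer share = 13/24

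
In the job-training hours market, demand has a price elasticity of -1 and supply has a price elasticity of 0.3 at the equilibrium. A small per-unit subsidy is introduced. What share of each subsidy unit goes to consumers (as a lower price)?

Consumer share = 3/13

For a small subsidy around the equilibrium, the benefit split depends on the relative slopes, which at a point are proportional to the elasticities.
Buyer share = εs/(εs + |εd|) = 0.3/(0.3 + 1) = 3/13; seller share = |εd|/(εs + |εd|) = 10/13.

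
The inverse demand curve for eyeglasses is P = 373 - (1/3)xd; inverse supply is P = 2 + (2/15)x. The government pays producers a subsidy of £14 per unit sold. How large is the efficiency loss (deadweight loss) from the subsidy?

Pre-subsidy: 373 - (1/3)x = 2 + (2/15)x gives x* = 795 and P* = 108.
With the subsidy, sellers receive Ps = Pb + 14 for each unit, where Pb is the price buyers pay.
On the curves, Pb = 373 - (1/3)x and Ps = 2 + (2/15)x; the wedge Ps − Pb = 14 gives 2 + (2/15)x − (373 - (1/3)x) = 14, so x' = 825.
Then Pb = 373 − (1/3)·825 = 98 and Ps = 2 + (2/15)·825 = 112.
The subsidy expands output by 825 − 795 = 30 past the efficient level; on those units the gap between marginal cost and willingness to pay runs from 0 up to 14.
DWL = ½ × 14 × 30 = 210.

Deadweight loss = £210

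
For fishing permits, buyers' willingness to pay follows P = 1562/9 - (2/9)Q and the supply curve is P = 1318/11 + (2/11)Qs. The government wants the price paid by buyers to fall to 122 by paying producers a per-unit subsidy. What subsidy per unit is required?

At a buyer price of 122, quantity demanded is 781 − 4.5·122 = 232.
Sellers supply 232 only when they receive Ps = 1318/11 + (2/11)·232 = 162.
s = Ps − Pb = 162 − 122 = 40.

Required subsidy s = 40 per unit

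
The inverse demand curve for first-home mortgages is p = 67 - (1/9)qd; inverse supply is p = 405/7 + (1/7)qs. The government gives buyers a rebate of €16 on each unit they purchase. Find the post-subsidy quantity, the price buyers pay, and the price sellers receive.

Pre-subsidy: 67 - (1/9)q = 405/7 + (1/7)q gives q* = 36 and p* = 63.
With the rebate, buyers effectively pay pb = ps − 16, where ps is the price sellers receive.
On the curves, pb = 67 - (1/9)q and ps = 405/7 + (1/7)q; the wedge ps − pb = 16 gives 405/7 + (1/7)q − (67 - (1/9)q) = 16, so q' = 99.
Then pb = 67 − (1/9)·99 = 56 and ps = 405/7 + (1/7)·99 = 72.

q' = 99; buyers pay €56; sellers receive €72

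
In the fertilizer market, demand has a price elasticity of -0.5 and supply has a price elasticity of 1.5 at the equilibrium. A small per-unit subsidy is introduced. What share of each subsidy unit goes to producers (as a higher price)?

Producer share = 0.25

For a small subsidy around the equilibrium, the benefit split depends on the relative slopes, which at a point are proportional to the elasticities.
Buyer share = εs/(εs + |εd|) = 1.5/(1.5 + 0.5) = 0.75; seller share = |εd|/(εs + |εd|) = 0.25.
So producers capture 0.25 of the subsidy.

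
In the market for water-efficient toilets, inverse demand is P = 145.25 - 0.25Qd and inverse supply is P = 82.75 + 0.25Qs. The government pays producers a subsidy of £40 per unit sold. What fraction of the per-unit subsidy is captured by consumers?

Consumer share = 0.5

Pre-subsidy: 145.25 - 0.25Q = 82.75 + 0.25Q gives Q* = 125 and P* = 114.
With the subsidy, sellers receive Ps = Pb + 40 for each unit, where Pb is the price buyers pay.
On the curves, Pb = 145.25 - 0.25Q and Ps = 82.75 + 0.25Q; the wedge Ps − Pb = 40 gives 82.75 + 0.25Q − (145.25 - 0.25Q) = 40, so Q' = 205.
Then Pb = 145.25 − 0.25·205 = 94 and Ps = 82.75 + 0.25·205 = 134.
Buyers' price falls by P* − Pb = 114 − 94 = 20; sellers' price rises by Ps − P* = 134 − 114 = 20.
So consumers capture 20/40 = 0.5 of each unit of subsidy.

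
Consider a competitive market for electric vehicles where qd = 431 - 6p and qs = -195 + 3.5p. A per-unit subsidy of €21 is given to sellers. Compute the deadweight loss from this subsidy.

Pre-subsidy: 431 - 6p = -195 + 3.5p gives p* = 1252/19, q* = 677/19.
With the subsidy, sellers receive ps = pb + 21 for each unit, where pb is the price buyers pay.
Supply in terms of pb becomes qs = -195 + 3.5(pb + 21) = -121.5 + 3.5pb. Setting this equal to demand: 431 - 6pb = -121.5 + 3.5pb, so pb = 1105/19.
Sellers receive ps = 1105/19 + 21 = 1504/19; q' = 431 − 6·(1105/19) = 1559/19.
The subsidy expands output by 1559/19 − 677/19 = 882/19 past the efficient level; on those units the gap between marginal cost and willingness to pay runs from 0 up to 21.
DWL = ½ × 21 × 882/19 = 9261/19.

Deadweight loss = 9261/19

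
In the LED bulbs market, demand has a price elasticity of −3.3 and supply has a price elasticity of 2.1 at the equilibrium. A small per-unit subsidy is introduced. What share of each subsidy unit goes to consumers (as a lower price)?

For a small subsidy around the equilibrium, the benefit split depends on the relative slopes, which at a point are proportional to the elasticities.
Buyer share = εs/(εs + |εd|) = 2.1/(2.1 + 3.3) = 7/18; seller share = |εd|/(εs + |εd|) = 11/18.

Consumer share = 7/18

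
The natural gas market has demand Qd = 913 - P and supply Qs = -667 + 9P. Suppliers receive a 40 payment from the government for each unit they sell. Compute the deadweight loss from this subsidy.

Deadweight loss = 720

Pre-subsidy: 913 - P = -667 + 9P gives P* = 158, Q* = 755.
With the subsidy, sellers receive Ps = Pb + 40 for each unit, where Pb is the price buyers pay.
Supply in terms of Pb becomes Qs = -667 + 9(Pb + 40) = -307 + 9Pb. Setting this equal to demand: 913 - Pb = -307 + 9Pb, so Pb = 122.
Sellers receive Ps = 122 + 40 = 162; Q' = 913 − 1·122 = 791.
The subsidy expands output by 791 − 755 = 36 past the efficient level; on those units the gap between marginal cost and willingness to pay runs from 0 up to 40.
DWL = ½ × 40 × 36 = 720.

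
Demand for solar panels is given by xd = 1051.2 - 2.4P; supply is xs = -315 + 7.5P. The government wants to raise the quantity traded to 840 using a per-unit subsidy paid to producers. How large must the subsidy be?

At x = 840, invert demand for the buyer price: Pb = (1051.2 − 840)/2.4 = 88; invert supply for the seller price: Ps = (840 − (-315))/7.5 = 154.
The subsidy must fill the gap: s = Ps − Pb = 154 − 88 = 66.

Required subsidy s = 66 per unit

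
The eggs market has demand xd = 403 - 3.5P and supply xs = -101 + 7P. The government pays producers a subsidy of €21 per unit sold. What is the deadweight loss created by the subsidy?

Pre-subsidy: 403 - 3.5P = -101 + 7P gives P* = 48, x* = 235.
With the subsidy, sellers receive Ps = Pb + 21 for each unit, where Pb is the price buyers pay.
Supply in terms of Pb becomes xs = -101 + 7(Pb + 21) = 46 + 7Pb. Setting this equal to demand: 403 - 3.5Pb = 46 + 7Pb, so Pb = 34.
Sellers receive Ps = 34 + 21 = 55; x' = 403 − 3.5·34 = 284.
The subsidy expands output by 284 − 235 = 49 past the efficient level; on those units the gap between marginal cost and willingness to pay runs from 0 up to 21.
DWL = ½ × 21 × 49 = 514.5.

Deadweight loss = €514.5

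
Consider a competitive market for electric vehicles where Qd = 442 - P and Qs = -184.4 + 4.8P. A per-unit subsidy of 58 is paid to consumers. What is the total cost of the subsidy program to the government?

Government cost = 22156

Pre-subsidy: 442 - P = -184.4 + 4.8P gives P* = 108, Q* = 334.
With the rebate, buyers effectively pay Pb = Ps − 58, where Ps is the price sellers receive.
Demand in terms of Ps becomes Qd = 442 − 1(Ps − 58) = 500 - Ps. Setting this equal to supply: 500 - Ps = -184.4 + 4.8Ps, so Ps = 118.
Buyers pay Pb = 118 − 58 = 60; Q' = -184.4 + 4.8·118 = 382.
Government outlay = subsidy × quantity = 58 × 382 = 22156.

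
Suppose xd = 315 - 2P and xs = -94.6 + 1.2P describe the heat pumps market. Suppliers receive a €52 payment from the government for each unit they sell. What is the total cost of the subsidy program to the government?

Pre-subsidy: 315 - 2P = -94.6 + 1.2P gives P* = 128, x* = 59.
With the subsidy, sellers receive Ps = Pb + 52 for each unit, where Pb is the price buyers pay.
Supply in terms of Pb becomes xs = -94.6 + 1.2(Pb + 52) = -32.2 + 1.2Pb. Setting this equal to demand: 315 - 2Pb = -32.2 + 1.2Pb, so Pb = 108.5.
Sellers receive Ps = 108.5 + 52 = 160.5; x' = 315 − 2·108.5 = 98.
Government outlay = subsidy × quantity = 52 × 98 = 5096.

Government cost = €5096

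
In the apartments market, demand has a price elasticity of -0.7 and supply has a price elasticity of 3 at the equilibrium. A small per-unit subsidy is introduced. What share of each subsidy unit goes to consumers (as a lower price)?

Consumer share = 30/37

For a small subsidy around the equilibrium, the benefit split depends on the relative slopes, which at a point are proportional to the elasticities.
Buyer share = εs/(εs + |εd|) = 3/(3 + 0.7) = 30/37; seller share = |εd|/(εs + |εd|) = 7/37.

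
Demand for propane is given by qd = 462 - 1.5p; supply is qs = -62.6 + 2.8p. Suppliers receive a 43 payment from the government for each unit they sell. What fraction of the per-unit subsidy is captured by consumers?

Pre-subsidy: 462 - 1.5p = -62.6 + 2.8p gives p* = 122, q* = 279.
With the subsidy, sellers receive ps = pb + 43 for each unit, where pb is the price buyers pay.
Supply in terms of pb becomes qs = -62.6 + 2.8(pb + 43) = 57.8 + 2.8pb. Setting this equal to demand: 462 - 1.5pb = 57.8 + 2.8pb, so pb = 94.
Sellers receive ps = 94 + 43 = 137; q' = 462 − 1.5·94 = 321.
Buyers' price falls by p* − pb = 122 − 94 = 28; sellers' price rises by ps − p* = 137 − 122 = 15.
So consumers capture 28/43 = 28/43 of each unit of subsidy.

Consumer share = 28/43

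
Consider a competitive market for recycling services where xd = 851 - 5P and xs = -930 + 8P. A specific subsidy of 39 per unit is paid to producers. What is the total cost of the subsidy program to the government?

Pre-subsidy: 851 - 5P = -930 + 8P gives P* = 137, x* = 166.
With the subsidy, sellers receive Ps = Pb + 39 for each unit, where Pb is the price buyers pay.
Supply in terms of Pb becomes xs = -930 + 8(Pb + 39) = -618 + 8Pb. Setting this equal to demand: 851 - 5Pb = -618 + 8Pb, so Pb = 113.
Sellers receive Ps = 113 + 39 = 152; x' = 851 − 5·113 = 286.
Government outlay = subsidy × quantity = 39 × 286 = 11154.

Government cost = 11154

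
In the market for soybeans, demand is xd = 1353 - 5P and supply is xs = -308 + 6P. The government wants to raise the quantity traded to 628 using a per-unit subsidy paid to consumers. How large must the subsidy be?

Required subsidy s = 11 per unit

At x = 628, invert demand for the buyer price: Pb = (1353 − 628)/5 = 145; invert supply for the seller price: Ps = (628 − (-308))/6 = 156.
The subsidy must fill the gap: s = Ps − Pb = 156 − 145 = 11.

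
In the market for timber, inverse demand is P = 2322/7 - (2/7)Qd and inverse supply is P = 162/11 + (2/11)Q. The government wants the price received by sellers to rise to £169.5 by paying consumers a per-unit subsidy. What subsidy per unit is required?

At a seller price of 169.5, quantity supplied is -81 + 5.5·169.5 = 851.25.
Buyers absorb 851.25 only when they pay Pb = 2322/7 − (2/7)·851.25 = 88.5.
s = Ps − Pb = 169.5 − 88.5 = 81.

Required subsidy s = £81 per unit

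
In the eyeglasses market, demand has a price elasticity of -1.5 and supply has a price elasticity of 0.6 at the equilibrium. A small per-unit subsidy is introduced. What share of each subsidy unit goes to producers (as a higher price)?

For a small subsidy around the equilibrium, the benefit split depends on the relative slopes, which at a point are proportional to the elasticities.
Buyer share = εs/(εs + |εd|) = 0.6/(0.6 + 1.5) = 2/7; seller share = |εd|/(εs + |εd|) = 5/7.
So producers capture 5/7 of the subsidy.

Producer share = 5/7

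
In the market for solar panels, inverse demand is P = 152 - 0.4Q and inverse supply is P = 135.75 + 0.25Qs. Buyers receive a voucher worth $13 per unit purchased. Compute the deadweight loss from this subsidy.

Deadweight loss = $130

Pre-subsidy: 152 - 0.4Q = 135.75 + 0.25Q gives Q* = 25 and P* = 142.
With the rebate, buyers effectively pay Pb = Ps − 13, where Ps is the price sellers receive.
On the curves, Pb = 152 - 0.4Q and Ps = 135.75 + 0.25Q; the wedge Ps − Pb = 13 gives 135.75 + 0.25Q − (152 - 0.4Q) = 13, so Q' = 45.
Then Pb = 152 − 0.4·45 = 134 and Ps = 135.75 + 0.25·45 = 147.
The subsidy expands output by 45 − 25 = 20 past the efficient level; on those units the gap between marginal cost and willingness to pay runs from 0 up to 13.
DWL = ½ × 13 × 20 = 130.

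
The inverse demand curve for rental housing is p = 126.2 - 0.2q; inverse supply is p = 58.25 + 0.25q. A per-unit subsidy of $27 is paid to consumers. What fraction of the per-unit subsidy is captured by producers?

Producer share = 5/9

Pre-subsidy: 126.2 - 0.2q = 58.25 + 0.25q gives q* = 151 and p* = 96.
With the rebate, buyers effectively pay pb = ps − 27, where ps is the price sellers receive.
On the curves, pb = 126.2 - 0.2q and ps = 58.25 + 0.25q; the wedge ps − pb = 27 gives 58.25 + 0.25q − (126.2 - 0.2q) = 27, so q' = 211.
Then pb = 126.2 − 0.2·211 = 84 and ps = 58.25 + 0.25·211 = 111.
Buyers' price falls by p* − pb = 96 − 84 = 12; sellers' price rises by ps − p* = 111 − 96 = 15.
So producers capture 15/27 = 5/9 of each unit of subsidy.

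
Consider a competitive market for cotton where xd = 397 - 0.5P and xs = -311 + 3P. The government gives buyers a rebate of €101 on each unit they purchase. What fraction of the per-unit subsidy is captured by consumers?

Consumer share = 6/7

Pre-subsidy: 397 - 0.5P = -311 + 3P gives P* = 1416/7, x* = 2071/7.
With the rebate, buyers effectively pay Pb = Ps − 101, where Ps is the price sellers receive.
Demand in terms of Ps becomes xd = 397 − 0.5(Ps − 101) = 447.5 - 0.5Ps. Setting this equal to supply: 447.5 - 0.5Ps = -311 + 3Ps, so Ps = 1517/7.
Buyers pay Pb = 1517/7 − 101 = 810/7; x' = -311 + 3·(1517/7) = 2374/7.
Buyers' price falls by P* − Pb = 1416/7 − 810/7 = 606/7; sellers' price rises by Ps − P* = 1517/7 − 1416/7 = 101/7.
So consumers capture (606/7)/101 = 6/7 of each unit of subsidy.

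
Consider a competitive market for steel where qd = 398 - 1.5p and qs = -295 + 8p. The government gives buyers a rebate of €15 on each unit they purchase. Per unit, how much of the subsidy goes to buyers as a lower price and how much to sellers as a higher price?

Buyers gain 240/19 per unit; sellers gain 45/19 per unit

Pre-subsidy: 398 - 1.5p = -295 + 8p gives p* = 1386/19, q* = 5483/19.
With the rebate, buyers effectively pay pb = ps − 15, where ps is the price sellers receive.
Demand in terms of ps becomes qd = 398 − 1.5(ps − 15) = 420.5 - 1.5ps. Setting this equal to supply: 420.5 - 1.5ps = -295 + 8ps, so ps = 1431/19.
Buyers pay pb = 1431/19 − 15 = 1146/19; q' = -295 + 8·(1431/19) = 5843/19.
Buyers' price falls by p* − pb = 1386/19 − 1146/19 = 240/19; sellers' price rises by ps − p* = 1431/19 − 1386/19 = 45/19.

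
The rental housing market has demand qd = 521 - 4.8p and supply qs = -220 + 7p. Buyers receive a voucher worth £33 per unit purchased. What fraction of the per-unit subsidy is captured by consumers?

Consumer share = 35/59

Pre-subsidy: 521 - 4.8p = -220 + 7p gives p* = 3705/59, q* = 12955/59.
With the rebate, buyers effectively pay pb = ps − 33, where ps is the price sellers receive.
Demand in terms of ps becomes qd = 521 − 4.8(ps − 33) = 679.4 - 4.8ps. Setting this equal to supply: 679.4 - 4.8ps = -220 + 7ps, so ps = 4497/59.
Buyers pay pb = 4497/59 − 33 = 2550/59; q' = -220 + 7·(4497/59) = 18499/59.
Buyers' price falls by p* − pb = 3705/59 − 2550/59 = 1155/59; sellers' price rises by ps − p* = 4497/59 − 3705/59 = 792/59.
So consumers capture (1155/59)/33 = 35/59 of each unit of subsidy.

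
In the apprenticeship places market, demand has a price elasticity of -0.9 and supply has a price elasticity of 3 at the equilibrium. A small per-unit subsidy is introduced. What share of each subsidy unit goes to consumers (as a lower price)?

For a small subsidy around the equilibrium, the benefit split depends on the relative slopes, which at a point are proportional to the elasticities.
Buyer share = εs/(εs + |εd|) = 3/(3 + 0.9) = 10/13; seller share = |εd|/(εs + |εd|) = 3/13.

Consumer share = 10/13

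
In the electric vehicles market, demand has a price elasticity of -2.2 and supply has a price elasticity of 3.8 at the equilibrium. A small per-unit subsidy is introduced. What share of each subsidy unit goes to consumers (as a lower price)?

For a small subsidy around the equilibrium, the benefit split depends on the relative slopes, which at a point are proportional to the elasticities.
Buyer share = εs/(εs + |εd|) = 3.8/(3.8 + 2.2) = 19/30; seller share = |εd|/(εs + |εd|) = 11/30.

Consumer share = 19/30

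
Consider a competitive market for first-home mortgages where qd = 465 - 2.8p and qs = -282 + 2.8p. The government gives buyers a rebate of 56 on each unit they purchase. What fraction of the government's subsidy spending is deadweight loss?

DWL / government spending = 392/1699

Pre-subsidy: 465 - 2.8p = -282 + 2.8p gives p* = 3735/28, q* = 91.5.
With the rebate, buyers effectively pay pb = ps − 56, where ps is the price sellers receive.
Demand in terms of ps becomes qd = 465 − 2.8(ps − 56) = 621.8 - 2.8ps. Setting this equal to supply: 621.8 - 2.8ps = -282 + 2.8ps, so ps = 4519/28.
Buyers pay pb = 4519/28 − 56 = 2951/28; q' = -282 + 2.8·(4519/28) = 169.9.
ΔCS = ½(91.5 + 169.9)(3735/28 − 2951/28) = 3659.6; ΔPS = ½(91.5 + 169.9)(4519/28 − 3735/28) = 3659.6.
Government spending = 56 × 169.9 = 9514.4.
DWL = ½ × 56 × (169.9 − 91.5) = 2195.2; fraction = 2195.2 / 9514.4 = 392/1699.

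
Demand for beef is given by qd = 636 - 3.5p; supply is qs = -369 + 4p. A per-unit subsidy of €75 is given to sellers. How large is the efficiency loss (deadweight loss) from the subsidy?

Deadweight loss = €5250

Pre-subsidy: 636 - 3.5p = -369 + 4p gives p* = 134, q* = 167.
With the subsidy, sellers receive ps = pb + 75 for each unit, where pb is the price buyers pay.
Supply in terms of pb becomes qs = -369 + 4(pb + 75) = -69 + 4pb. Setting this equal to demand: 636 - 3.5pb = -69 + 4pb, so pb = 94.
Sellers receive ps = 94 + 75 = 169; q' = 636 − 3.5·94 = 307.
The subsidy expands output by 307 − 167 = 140 past the efficient level; on those units the gap between marginal cost and willingness to pay runs from 0 up to 75.
DWL = ½ × 75 × 140 = 5250.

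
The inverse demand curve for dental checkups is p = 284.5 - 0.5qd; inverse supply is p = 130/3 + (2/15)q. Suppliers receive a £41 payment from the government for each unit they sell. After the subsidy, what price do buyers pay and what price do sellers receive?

Buyers pay 1173/19; sellers receive 1952/19

Pre-subsidy: 284.5 - 0.5q = 130/3 + (2/15)q gives q* = 7235/19 and p* = 1788/19.
With the subsidy, sellers receive ps = pb + 41 for each unit, where pb is the price buyers pay.
On the curves, pb = 284.5 - 0.5q and ps = 130/3 + (2/15)q; the wedge ps − pb = 41 gives 130/3 + (2/15)q − (284.5 - 0.5q) = 41, so q' = 8465/19.
Then pb = 284.5 − 0.5·(8465/19) = 1173/19 and ps = 130/3 + (2/15)·(8465/19) = 1952/19.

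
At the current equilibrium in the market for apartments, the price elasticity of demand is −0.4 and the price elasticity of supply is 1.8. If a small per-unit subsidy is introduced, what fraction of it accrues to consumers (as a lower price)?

For a small subsidy around the equilibrium, the benefit split depends on the relative slopes, which at a point are proportional to the elasticities.
Buyer share = εs/(εs + |εd|) = 1.8/(1.8 + 0.4) = 9/11; seller share = |εd|/(εs + |εd|) = 2/11.

Consumer share = 9/11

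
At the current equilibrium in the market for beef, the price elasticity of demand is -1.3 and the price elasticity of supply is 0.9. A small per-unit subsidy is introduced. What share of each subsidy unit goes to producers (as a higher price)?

For a small subsidy around the equilibrium, the benefit split depends on the relative slopes, which at a point are proportional to the elasticities.
Buyer share = εs/(εs + |εd|) = 0.9/(0.9 + 1.3) = 9/22; seller share = |εd|/(εs + |εd|) = 13/22.
So producers capture 13/22 of the subsidy.

Producer share = 13/22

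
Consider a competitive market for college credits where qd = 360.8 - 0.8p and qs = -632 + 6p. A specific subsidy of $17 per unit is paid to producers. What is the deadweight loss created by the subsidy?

Pre-subsidy: 360.8 - 0.8p = -632 + 6p gives p* = 146, q* = 244.
With the subsidy, sellers receive ps = pb + 17 for each unit, where pb is the price buyers pay.
Supply in terms of pb becomes qs = -632 + 6(pb + 17) = -530 + 6pb. Setting this equal to demand: 360.8 - 0.8pb = -530 + 6pb, so pb = 131.
Sellers receive ps = 131 + 17 = 148; q' = 360.8 − 0.8·131 = 256.
The subsidy expands output by 256 − 244 = 12 past the efficient level; on those units the gap between marginal cost and willingness to pay runs from 0 up to 17.
DWL = ½ × 17 × 12 = 102.

Deadweight loss = $102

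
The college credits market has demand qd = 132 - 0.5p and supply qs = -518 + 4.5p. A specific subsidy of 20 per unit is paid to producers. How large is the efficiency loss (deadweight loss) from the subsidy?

Pre-subsidy: 132 - 0.5p = -518 + 4.5p gives p* = 130, q* = 67.
With the subsidy, sellers receive ps = pb + 20 for each unit, where pb is the price buyers pay.
Supply in terms of pb becomes qs = -518 + 4.5(pb + 20) = -428 + 4.5pb. Setting this equal to demand: 132 - 0.5pb = -428 + 4.5pb, so pb = 112.
Sellers receive ps = 112 + 20 = 132; q' = 132 − 0.5·112 = 76.
The subsidy expands output by 76 − 67 = 9 past the efficient level; on those units the gap between marginal cost and willingness to pay runs from 0 up to 20.
DWL = ½ × 20 × 9 = 90.

Deadweight loss = 90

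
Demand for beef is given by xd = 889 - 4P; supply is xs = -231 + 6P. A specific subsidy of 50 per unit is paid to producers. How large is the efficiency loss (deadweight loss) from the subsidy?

Pre-subsidy: 889 - 4P = -231 + 6P gives P* = 112, x* = 441.
With the subsidy, sellers receive Ps = Pb + 50 for each unit, where Pb is the price buyers pay.
Supply in terms of Pb becomes xs = -231 + 6(Pb + 50) = 69 + 6Pb. Setting this equal to demand: 889 - 4Pb = 69 + 6Pb, so Pb = 82.
Sellers receive Ps = 82 + 50 = 132; x' = 889 − 4·82 = 561.
The subsidy expands output by 561 − 441 = 120 past the efficient level; on those units the gap between marginal cost and willingness to pay runs from 0 up to 50.
DWL = ½ × 50 × 120 = 3000.

Deadweight loss = 3000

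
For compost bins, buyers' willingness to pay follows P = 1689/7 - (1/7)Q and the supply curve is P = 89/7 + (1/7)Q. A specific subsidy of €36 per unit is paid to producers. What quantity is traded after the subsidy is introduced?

Q' = 926

Pre-subsidy: 1689/7 - (1/7)Q = 89/7 + (1/7)Q gives Q* = 800 and P* = 127.
With the subsidy, sellers receive Ps = Pb + 36 for each unit, where Pb is the price buyers pay.
On the curves, Pb = 1689/7 - (1/7)Q and Ps = 89/7 + (1/7)Q; the wedge Ps − Pb = 36 gives 89/7 + (1/7)Q − (1689/7 - (1/7)Q) = 36, so Q' = 926.
Then Pb = 1689/7 − (1/7)·926 = 109 and Ps = 89/7 + (1/7)·926 = 145.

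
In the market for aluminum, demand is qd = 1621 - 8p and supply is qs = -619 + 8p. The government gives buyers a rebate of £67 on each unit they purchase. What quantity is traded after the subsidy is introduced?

q' = 769

Pre-subsidy: 1621 - 8p = -619 + 8p gives p* = 140, q* = 501.
With the rebate, buyers effectively pay pb = ps − 67, where ps is the price sellers receive.
Demand in terms of ps becomes qd = 1621 − 8(ps − 67) = 2157 - 8ps. Setting this equal to supply: 2157 - 8ps = -619 + 8ps, so ps = 173.5.
Buyers pay pb = 173.5 − 67 = 106.5; q' = -619 + 8·173.5 = 769.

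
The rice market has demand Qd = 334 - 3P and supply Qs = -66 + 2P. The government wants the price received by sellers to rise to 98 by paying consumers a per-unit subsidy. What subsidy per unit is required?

At a seller price of 98, quantity supplied is -66 + 2·98 = 130.
Buyers absorb 130 only when they pay Pb with 334 − 3·Pb = 130, i.e. Pb = 68.
s = Ps − Pb = 98 − 68 = 30.

Required subsidy s = 30 per unit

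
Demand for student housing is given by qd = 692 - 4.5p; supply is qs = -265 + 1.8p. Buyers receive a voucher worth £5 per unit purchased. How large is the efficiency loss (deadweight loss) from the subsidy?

Pre-subsidy: 692 - 4.5p = -265 + 1.8p gives p* = 3190/21, q* = 59/7.
With the rebate, buyers effectively pay pb = ps − 5, where ps is the price sellers receive.
Demand in terms of ps becomes qd = 692 − 4.5(ps − 5) = 714.5 - 4.5ps. Setting this equal to supply: 714.5 - 4.5ps = -265 + 1.8ps, so ps = 3265/21.
Buyers pay pb = 3265/21 − 5 = 3160/21; q' = -265 + 1.8·(3265/21) = 104/7.
The subsidy expands output by 104/7 − 59/7 = 45/7 past the efficient level; on those units the gap between marginal cost and willingness to pay runs from 0 up to 5.
DWL = ½ × 5 × 45/7 = 225/14.

Deadweight loss = 225/14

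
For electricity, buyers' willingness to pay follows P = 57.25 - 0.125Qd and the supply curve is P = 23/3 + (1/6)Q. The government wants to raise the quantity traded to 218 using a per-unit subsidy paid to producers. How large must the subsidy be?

At Q = 218, from the demand curve buyers pay Pb = 57.25 − 0.125·218 = 30; from the supply curve sellers need Ps = 23/3 + (1/6)·218 = 44.
The subsidy must fill the gap: s = Ps − Pb = 44 − 30 = 14.

Required subsidy s = 14 per unit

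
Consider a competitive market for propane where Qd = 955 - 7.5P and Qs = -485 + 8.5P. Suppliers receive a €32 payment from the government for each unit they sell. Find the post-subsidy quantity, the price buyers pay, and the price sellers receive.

Q' = 407.5; buyers pay €73; sellers receive €105

Pre-subsidy: 955 - 7.5P = -485 + 8.5P gives P* = 90, Q* = 280.
With the subsidy, sellers receive Ps = Pb + 32 for each unit, where Pb is the price buyers pay.
Supply in terms of Pb becomes Qs = -485 + 8.5(Pb + 32) = -213 + 8.5Pb. Setting this equal to demand: 955 - 7.5Pb = -213 + 8.5Pb, so Pb = 73.
Sellers receive Ps = 73 + 32 = 105; Q' = 955 − 7.5·73 = 407.5.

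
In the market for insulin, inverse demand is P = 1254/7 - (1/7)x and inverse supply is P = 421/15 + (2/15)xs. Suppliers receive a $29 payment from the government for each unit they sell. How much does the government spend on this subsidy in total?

Pre-subsidy: 1254/7 - (1/7)x = 421/15 + (2/15)x gives x* = 547 and P* = 101.
With the subsidy, sellers receive Ps = Pb + 29 for each unit, where Pb is the price buyers pay.
On the curves, Pb = 1254/7 - (1/7)x and Ps = 421/15 + (2/15)x; the wedge Ps − Pb = 29 gives 421/15 + (2/15)x − (1254/7 - (1/7)x) = 29, so x' = 652.
Then Pb = 1254/7 − (1/7)·652 = 86 and Ps = 421/15 + (2/15)·652 = 115.
Government outlay = subsidy × quantity = 29 × 652 = 18908.

Government cost = $18908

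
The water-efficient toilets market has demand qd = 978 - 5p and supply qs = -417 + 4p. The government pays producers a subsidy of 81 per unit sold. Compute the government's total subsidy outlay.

Government cost = 31023

Pre-subsidy: 978 - 5p = -417 + 4p gives p* = 155, q* = 203.
With the subsidy, sellers receive ps = pb + 81 for each unit, where pb is the price buyers pay.
Supply in terms of pb becomes qs = -417 + 4(pb + 81) = -93 + 4pb. Setting this equal to demand: 978 - 5pb = -93 + 4pb, so pb = 119.
Sellers receive ps = 119 + 81 = 200; q' = 978 − 5·119 = 383.
Government outlay = subsidy × quantity = 81 × 383 = 31023.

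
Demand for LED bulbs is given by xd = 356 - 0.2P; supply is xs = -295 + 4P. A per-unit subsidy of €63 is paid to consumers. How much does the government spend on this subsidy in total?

Pre-subsidy: 356 - 0.2P = -295 + 4P gives P* = 155, x* = 325.
With the rebate, buyers effectively pay Pb = Ps − 63, where Ps is the price sellers receive.
Demand in terms of Ps becomes xd = 356 − 0.2(Ps − 63) = 368.6 - 0.2Ps. Setting this equal to supply: 368.6 - 0.2Ps = -295 + 4Ps, so Ps = 158.
Buyers pay Pb = 158 − 63 = 95; x' = -295 + 4·158 = 337.
Government outlay = subsidy × quantity = 63 × 337 = 21231.

Government cost = €21231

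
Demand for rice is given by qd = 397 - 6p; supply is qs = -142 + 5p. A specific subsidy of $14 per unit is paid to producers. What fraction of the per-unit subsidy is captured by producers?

Pre-subsidy: 397 - 6p = -142 + 5p gives p* = 49, q* = 103.
With the subsidy, sellers receive ps = pb + 14 for each unit, where pb is the price buyers pay.
Supply in terms of pb becomes qs = -142 + 5(pb + 14) = -72 + 5pb. Setting this equal to demand: 397 - 6pb = -72 + 5pb, so pb = 469/11.
Sellers receive ps = 469/11 + 14 = 623/11; q' = 397 − 6·(469/11) = 1553/11.
Buyers' price falls by p* − pb = 49 − 469/11 = 70/11; sellers' price rises by ps − p* = 623/11 − 49 = 84/11.
So producers capture (84/11)/14 = 6/11 of each unit of subsidy.

Producer share = 6/11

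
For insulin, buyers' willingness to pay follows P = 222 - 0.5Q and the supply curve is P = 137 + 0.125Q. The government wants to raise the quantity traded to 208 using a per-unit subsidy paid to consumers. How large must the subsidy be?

At Q = 208, from the demand curve buyers pay Pb = 222 − 0.5·208 = 118; from the supply curve sellers need Ps = 137 + 0.125·208 = 163.
The subsidy must fill the gap: s = Ps − Pb = 163 − 118 = 45.

Required subsidy s = 45 per unit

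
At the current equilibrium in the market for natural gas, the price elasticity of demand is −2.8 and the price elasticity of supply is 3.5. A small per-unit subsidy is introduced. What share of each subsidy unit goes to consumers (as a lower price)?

For a small subsidy around the equilibrium, the benefit split depends on the relative slopes, which at a point are proportional to the elasticities.
Buyer share = εs/(εs + |εd|) = 3.5/(3.5 + 2.8) = 5/9; seller share = |εd|/(εs + |εd|) = 4/9.

Consumer share = 5/9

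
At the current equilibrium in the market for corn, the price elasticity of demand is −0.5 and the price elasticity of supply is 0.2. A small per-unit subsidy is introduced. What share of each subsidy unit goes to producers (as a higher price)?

For a small subsidy around the equilibrium, the benefit split depends on the relative slopes, which at a point are proportional to the elasticities.
Buyer share = εs/(εs + |εd|) = 0.2/(0.2 + 0.5) = 2/7; seller share = |εd|/(εs + |εd|) = 5/7.
So producers capture 5/7 of the subsidy.

Producer share = 5/7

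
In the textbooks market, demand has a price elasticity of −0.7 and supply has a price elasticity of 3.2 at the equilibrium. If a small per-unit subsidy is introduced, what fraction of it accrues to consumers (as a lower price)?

Consumer share = 32/39

For a small subsidy around the equilibrium, the benefit split depends on the relative slopes, which at a point are proportional to the elasticities.
Buyer share = εs/(εs + |εd|) = 3.2/(3.2 + 0.7) = 32/39; seller share = |εd|/(εs + |εd|) = 7/39.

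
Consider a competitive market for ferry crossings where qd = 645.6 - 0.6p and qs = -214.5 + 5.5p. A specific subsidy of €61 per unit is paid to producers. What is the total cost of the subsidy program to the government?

Pre-subsidy: 645.6 - 0.6p = -214.5 + 5.5p gives p* = 141, q* = 561.
With the subsidy, sellers receive ps = pb + 61 for each unit, where pb is the price buyers pay.
Supply in terms of pb becomes qs = -214.5 + 5.5(pb + 61) = 121 + 5.5pb. Setting this equal to demand: 645.6 - 0.6pb = 121 + 5.5pb, so pb = 86.
Sellers receive ps = 86 + 61 = 147; q' = 645.6 − 0.6·86 = 594.
Government outlay = subsidy × quantity = 61 × 594 = 36234.

Government cost = €36234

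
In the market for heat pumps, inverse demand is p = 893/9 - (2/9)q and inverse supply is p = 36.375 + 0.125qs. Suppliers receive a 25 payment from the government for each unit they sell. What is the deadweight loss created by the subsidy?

Deadweight loss = 900

Pre-subsidy: 893/9 - (2/9)q = 36.375 + 0.125q gives q* = 181 and p* = 59.
With the subsidy, sellers receive ps = pb + 25 for each unit, where pb is the price buyers pay.
On the curves, pb = 893/9 - (2/9)q and ps = 36.375 + 0.125q; the wedge ps − pb = 25 gives 36.375 + 0.125q − (893/9 - (2/9)q) = 25, so q' = 253.
Then pb = 893/9 − (2/9)·253 = 43 and ps = 36.375 + 0.125·253 = 68.
The subsidy expands output by 253 − 181 = 72 past the efficient level; on those units the gap between marginal cost and willingness to pay runs from 0 up to 25.
DWL = ½ × 25 × 72 = 900.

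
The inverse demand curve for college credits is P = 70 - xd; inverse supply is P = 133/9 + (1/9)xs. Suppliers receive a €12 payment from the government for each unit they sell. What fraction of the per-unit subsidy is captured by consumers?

Pre-subsidy: 70 - x = 133/9 + (1/9)x gives x* = 49.7 and P* = 20.3.
With the subsidy, sellers receive Ps = Pb + 12 for each unit, where Pb is the price buyers pay.
On the curves, Pb = 70 - x and Ps = 133/9 + (1/9)x; the wedge Ps − Pb = 12 gives 133/9 + (1/9)x − (70 - x) = 12, so x' = 60.5.
Then Pb = 70 − 1·60.5 = 9.5 and Ps = 133/9 + (1/9)·60.5 = 21.5.
Buyers' price falls by P* − Pb = 20.3 − 9.5 = 10.8; sellers' price rises by Ps − P* = 21.5 − 20.3 = 1.2.
So consumers capture 10.8/12 = 0.9 of each unit of subsidy.

Consumer share = 0.9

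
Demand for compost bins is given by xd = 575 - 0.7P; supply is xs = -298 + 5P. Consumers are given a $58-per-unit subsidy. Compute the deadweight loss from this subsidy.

Deadweight loss = 58870/57

Pre-subsidy: 575 - 0.7P = -298 + 5P gives P* = 2910/19, x* = 8888/19.
With the rebate, buyers effectively pay Pb = Ps − 58, where Ps is the price sellers receive.
Demand in terms of Ps becomes xd = 575 − 0.7(Ps − 58) = 615.6 - 0.7Ps. Setting this equal to supply: 615.6 - 0.7Ps = -298 + 5Ps, so Ps = 9136/57.
Buyers pay Pb = 9136/57 − 58 = 5830/57; x' = -298 + 5·(9136/57) = 28694/57.
The subsidy expands output by 28694/57 − 8888/19 = 2030/57 past the efficient level; on those units the gap between marginal cost and willingness to pay runs from 0 up to 58.
DWL = ½ × 58 × 2030/57 = 58870/57.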